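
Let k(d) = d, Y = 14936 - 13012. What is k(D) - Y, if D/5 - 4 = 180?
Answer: -1004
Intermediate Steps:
D = 920 (D = 20 + 5*180 = 20 + 900 = 920)
Y = 1924
k(D) - Y = 920 - 1*1924 = 920 - 1924 = -1004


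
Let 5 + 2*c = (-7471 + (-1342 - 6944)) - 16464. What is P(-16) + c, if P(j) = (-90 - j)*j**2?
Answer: -35057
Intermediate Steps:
P(j) = j**2*(-90 - j)
c = -16113 (c = -5/2 + ((-7471 + (-1342 - 6944)) - 16464)/2 = -5/2 + ((-7471 - 8286) - 16464)/2 = -5/2 + (-15757 - 16464)/2 = -5/2 + (1/2)*(-32221) = -5/2 - 32221/2 = -16113)
P(-16) + c = (-16)**2*(-90 - 1*(-16)) - 16113 = 256*(-90 + 16) - 16113 = 256*(-74) - 16113 = -18944 - 16113 = -35057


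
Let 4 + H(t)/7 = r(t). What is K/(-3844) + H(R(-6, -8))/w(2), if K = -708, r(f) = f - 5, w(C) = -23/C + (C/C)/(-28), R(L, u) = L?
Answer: 2882511/310403 ≈ 9.2863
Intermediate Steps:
w(C) = -1/28 - 23/C (w(C) = -23/C + 1*(-1/28) = -23/C - 1/28 = -1/28 - 23/C)
r(f) = -5 + f
H(t) = -63 + 7*t (H(t) = -28 + 7*(-5 + t) = -28 + (-35 + 7*t) = -63 + 7*t)
K/(-3844) + H(R(-6, -8))/w(2) = -708/(-3844) + (-63 + 7*(-6))/(((1/28)*(-644 - 1*2)/2)) = -708*(-1/3844) + (-63 - 42)/(((1/28)*(½)*(-644 - 2))) = 177/961 - 105/((1/28)*(½)*(-646)) = 177/961 - 105/(-323/28) = 177/961 - 105*(-28/323) = 177/961 + 2940/323 = 2882511/310403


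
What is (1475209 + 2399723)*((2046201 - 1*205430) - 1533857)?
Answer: 1189270879848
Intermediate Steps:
(1475209 + 2399723)*((2046201 - 1*205430) - 1533857) = 3874932*((2046201 - 205430) - 1533857) = 3874932*(1840771 - 1533857) = 3874932*306914 = 1189270879848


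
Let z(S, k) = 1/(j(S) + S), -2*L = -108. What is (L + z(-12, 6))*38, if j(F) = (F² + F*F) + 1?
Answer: 568442/277 ≈ 2052.1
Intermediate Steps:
L = 54 (L = -½*(-108) = 54)
j(F) = 1 + 2*F² (j(F) = (F² + F²) + 1 = 2*F² + 1 = 1 + 2*F²)
z(S, k) = 1/(1 + S + 2*S²) (z(S, k) = 1/((1 + 2*S²) + S) = 1/(1 + S + 2*S²))
(L + z(-12, 6))*38 = (54 + 1/(1 - 12 + 2*(-12)²))*38 = (54 + 1/(1 - 12 + 2*144))*38 = (54 + 1/(1 - 12 + 288))*38 = (54 + 1/277)*38 = (14959/277)*38 = 568442/277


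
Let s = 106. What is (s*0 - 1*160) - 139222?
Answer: -139382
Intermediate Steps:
(s*0 - 1*160) - 139222 = (106*0 - 1*160) - 139222 = (0 - 160) - 139222 = -160 - 139222 = -139382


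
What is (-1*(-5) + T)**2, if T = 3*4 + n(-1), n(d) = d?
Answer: 256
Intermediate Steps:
T = 11 (T = 3*4 - 1 = 12 - 1 = 11)
(-1*(-5) + T)**2 = (-1*(-5) + 11)**2 = (5 + 11)**2 = 16**2 = 256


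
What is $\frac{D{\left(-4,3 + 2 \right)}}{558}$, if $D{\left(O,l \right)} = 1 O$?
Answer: $- \frac{2}{279} \approx -0.0071685$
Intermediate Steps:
$D{\left(O,l \right)} = O$
$\frac{D{\left(-4,3 + 2 \right)}}{558} = - \frac{4}{558} = \left(-4\right) \frac{1}{558} = - \frac{2}{279}$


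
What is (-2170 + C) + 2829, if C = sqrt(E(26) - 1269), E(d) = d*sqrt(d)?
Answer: 659 + sqrt(-1269 + 26*sqrt(26)) ≈ 659.0 + 33.711*I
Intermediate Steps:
E(d) = d**(3/2)
C = sqrt(-1269 + 26*sqrt(26)) (C = sqrt(26**(3/2) - 1269) = sqrt(26*sqrt(26) - 1269) = sqrt(-1269 + 26*sqrt(26)) ≈ 33.711*I)
(-2170 + C) + 2829 = (-2170 + sqrt(-1269 + 26*sqrt(26))) + 2829 = 659 + sqrt(-1269 + 26*sqrt(26))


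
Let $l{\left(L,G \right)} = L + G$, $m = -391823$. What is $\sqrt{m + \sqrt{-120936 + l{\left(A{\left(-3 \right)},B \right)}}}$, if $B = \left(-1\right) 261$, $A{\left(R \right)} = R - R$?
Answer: $\sqrt{-391823 + i \sqrt{121197}} \approx 0.278 + 625.96 i$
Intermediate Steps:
$A{\left(R \right)} = 0$
$B = -261$
$l{\left(L,G \right)} = G + L$
$\sqrt{m + \sqrt{-120936 + l{\left(A{\left(-3 \right)},B \right)}}} = \sqrt{-391823 + \sqrt{-120936 + \left(-261 + 0\right)}} = \sqrt{-391823 + \sqrt{-120936 - 261}} = \sqrt{-391823 + \sqrt{-121197}} = \sqrt{-391823 + i \sqrt{121197}}$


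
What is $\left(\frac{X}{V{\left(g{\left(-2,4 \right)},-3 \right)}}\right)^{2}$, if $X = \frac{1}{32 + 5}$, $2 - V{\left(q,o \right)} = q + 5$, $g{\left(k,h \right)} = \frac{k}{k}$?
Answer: $\frac{1}{21904} \approx 4.5654 \cdot 10^{-5}$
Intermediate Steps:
$g{\left(k,h \right)} = 1$
$V{\left(q,o \right)} = -3 - q$ ($V{\left(q,o \right)} = 2 - \left(q + 5\right) = 2 - \left(5 + q\right) = -3 - q$)
$X = \frac{1}{37} \approx 0.027027$
$\left(\frac{X}{V{\left(g{\left(-2,4 \right)},-3 \right)}}\right)^{2} = \left(\frac{1}{37 \left(-3 - 1\right)}\right)^{2} = \left(\frac{1}{37 \left(-4\right)}\right)^{2} = \left(\frac{1}{37} \left(- \frac{1}{4}\right)\right)^{2} = \left(- \frac{1}{148}\right)^{2} = \frac{1}{21904}$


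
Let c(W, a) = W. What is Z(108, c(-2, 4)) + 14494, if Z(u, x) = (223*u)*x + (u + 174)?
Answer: -33392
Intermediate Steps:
Z(u, x) = 174 + u + 223*u*x (Z(u, x) = 223*u*x + (174 + u) = 174 + u + 223*u*x)
Z(108, c(-2, 4)) + 14494 = (174 + 108 + 223*108*(-2)) + 14494 = (174 + 108 - 48168) + 14494 = -47886 + 14494 = -33392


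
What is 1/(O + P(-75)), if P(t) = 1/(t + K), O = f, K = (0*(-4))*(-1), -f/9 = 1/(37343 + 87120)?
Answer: -9334725/125138 ≈ -74.595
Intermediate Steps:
f = -9/124463 (f = -9/(37343 + 87120) = -9/124463 ≈ -7.2311e-5)
K = 0 (K = 0*(-1) = 0)
O = -9/124463 ≈ -7.2311e-5
P(t) = 1/t (P(t) = 1/(t + 0) = 1/t)
1/(O + P(-75)) = 1/(-9/124463 + 1/(-75)) = 1/(-9/124463 - 1/75) = 1/(-125138/9334725) = -9334725/125138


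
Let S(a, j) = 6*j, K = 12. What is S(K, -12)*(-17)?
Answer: 1224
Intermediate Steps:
S(K, -12)*(-17) = (6*(-12))*(-17) = -72*(-17) = 1224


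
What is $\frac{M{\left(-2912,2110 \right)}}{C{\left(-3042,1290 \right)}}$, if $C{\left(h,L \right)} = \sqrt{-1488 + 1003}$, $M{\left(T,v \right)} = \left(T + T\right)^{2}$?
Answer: $- \frac{33918976 i \sqrt{485}}{485} \approx - 1.5402 \cdot 10^{6} i$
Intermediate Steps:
$M{\left(T,v \right)} = 4 T^{2}$ ($M{\left(T,v \right)} = \left(2 T\right)^{2} = 4 T^{2}$)
$C{\left(h,L \right)} = i \sqrt{485}$ ($C{\left(h,L \right)} = \sqrt{-485} = i \sqrt{485}$)
$\frac{M{\left(-2912,2110 \right)}}{C{\left(-3042,1290 \right)}} = \frac{4 \left(-2912\right)^{2}}{i \sqrt{485}} = 4 \cdot 8479744 \left(- \frac{i \sqrt{485}}{485}\right) = 33918976 \left(- \frac{i \sqrt{485}}{485}\right) = - \frac{33918976 i \sqrt{485}}{485}$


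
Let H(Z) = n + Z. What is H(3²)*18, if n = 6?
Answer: 270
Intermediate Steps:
H(Z) = 6 + Z
H(3²)*18 = (6 + 3²)*18 = (6 + 9)*18 = 15*18 = 270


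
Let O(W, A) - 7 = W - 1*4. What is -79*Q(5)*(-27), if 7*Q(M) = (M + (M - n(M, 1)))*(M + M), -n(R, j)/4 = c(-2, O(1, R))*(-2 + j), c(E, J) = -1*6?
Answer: 725220/7 ≈ 1.0360e+5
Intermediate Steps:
O(W, A) = 3 + W (O(W, A) = 7 + (W - 1*4) = 7 + (W - 4) = 7 + (-4 + W) = 3 + W)
c(E, J) = -6
n(R, j) = -48 + 24*j (n(R, j) = -(-24)*(-2 + j) = -4*(12 - 6*j) = -48 + 24*j)
Q(M) = 2*M*(24 + 2*M)/7 (Q(M) = ((M + (M - (-48 + 24*1)))*(M + M))/7 = ((M + (M - (-48 + 24)))*(2*M))/7 = ((M + (M - 1*(-24)))*(2*M))/7 = ((M + (M + 24))*(2*M))/7 = ((M + (24 + M))*(2*M))/7 = ((24 + 2*M)*(2*M))/7 = (2*M*(24 + 2*M))/7 = 2*M*(24 + 2*M)/7)
-79*Q(5)*(-27) = -316*5*(12 + 5)/7*(-27) = -316*5*17/7*(-27) = -79*340/7*(-27) = -26860/7*(-27) = 725220/7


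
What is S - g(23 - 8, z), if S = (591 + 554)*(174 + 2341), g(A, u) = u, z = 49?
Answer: 2879626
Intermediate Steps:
S = 2879675 (S = 1145*2515 = 2879675)
S - g(23 - 8, z) = 2879675 - 1*49 = 2879675 - 49 = 2879626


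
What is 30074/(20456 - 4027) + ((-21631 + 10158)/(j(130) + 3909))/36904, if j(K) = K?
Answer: 91479577123/49976097976 ≈ 1.8305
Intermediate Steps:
30074/(20456 - 4027) + ((-21631 + 10158)/(j(130) + 3909))/36904 = 30074/(20456 - 4027) + ((-21631 + 10158)/(130 + 3909))/36904 = 30074/16429 - 11473/4039*(1/36904) = 30074*(1/16429) - 11473*1/4039*(1/36904) = 30074/16429 - 1639/577*1/36904 = 30074/16429 - 1639/21293608 = 91479577123/49976097976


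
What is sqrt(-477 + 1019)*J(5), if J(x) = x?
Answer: 5*sqrt(542) ≈ 116.40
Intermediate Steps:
sqrt(-477 + 1019)*J(5) = sqrt(-477 + 1019)*5 = sqrt(542)*5 = 5*sqrt(542)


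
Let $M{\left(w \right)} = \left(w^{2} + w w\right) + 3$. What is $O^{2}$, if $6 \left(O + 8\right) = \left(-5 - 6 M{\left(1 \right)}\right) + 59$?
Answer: $16$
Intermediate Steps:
$M{\left(w \right)} = 3 + 2 w^{2}$ ($M{\left(w \right)} = \left(w^{2} + w^{2}\right) + 3 = 2 w^{2} + 3 = 3 + 2 w^{2}$)
$O = -4$ ($O = -8 + \frac{\left(-5 - 6 \left(3 + 2 \cdot 1^{2}\right)\right) + 59}{6} = -8 + \frac{\left(-5 - 6 \left(3 + 2 \cdot 1\right)\right) + 59}{6} = -8 + \frac{\left(-5 - 6 \left(3 + 2\right)\right) + 59}{6} = -8 + \frac{\left(-5 - 30\right) + 59}{6} = -8 + \frac{-35 + 59}{6} = -8 + \frac{1}{6} \cdot 24 = -8 + 4 = -4$)
$O^{2} = \left(-4\right)^{2} = 16$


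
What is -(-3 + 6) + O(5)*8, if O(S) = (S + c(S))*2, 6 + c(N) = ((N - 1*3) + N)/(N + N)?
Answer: -39/5 ≈ -7.8000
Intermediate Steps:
c(N) = -6 + (-3 + 2*N)/(2*N) (c(N) = -6 + ((N - 1*3) + N)/(N + N) = -6 + ((N - 3) + N)/((2*N)) = -6 + ((-3 + N) + N)*(1/(2*N)) = -6 + (-3 + 2*N)*(1/(2*N)) = -6 + (-3 + 2*N)/(2*N))
O(S) = -10 - 3/S + 2*S (O(S) = (S + (-5 - 3/(2*S)))*2 = (-5 + S - 3/(2*S))*2 = -10 - 3/S + 2*S)
-(-3 + 6) + O(5)*8 = -(-3 + 6) + (-10 - 3/5 + 2*5)*8 = -1*3 + (-10 - 3*1/5 + 10)*8 = -3 + (-10 - 3/5 + 10)*8 = -3 - 3/5*8 = -3 - 24/5 = -39/5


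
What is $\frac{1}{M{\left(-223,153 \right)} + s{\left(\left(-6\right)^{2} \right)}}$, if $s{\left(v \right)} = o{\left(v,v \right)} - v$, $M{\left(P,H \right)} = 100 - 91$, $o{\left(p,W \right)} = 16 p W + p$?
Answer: $\frac{1}{20745} \approx 4.8204 \cdot 10^{-5}$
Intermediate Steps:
$o{\left(p,W \right)} = p + 16 W p$ ($o{\left(p,W \right)} = 16 W p + p = p + 16 W p$)
$M{\left(P,H \right)} = 9$ ($M{\left(P,H \right)} = 100 - 91 = 9$)
$s{\left(v \right)} = - v + v \left(1 + 16 v\right)$ ($s{\left(v \right)} = v \left(1 + 16 v\right) - v = - v + v \left(1 + 16 v\right)$)
$\frac{1}{M{\left(-223,153 \right)} + s{\left(\left(-6\right)^{2} \right)}} = \frac{1}{9 + 16 \left(\left(-6\right)^{2}\right)^{2}} = \frac{1}{9 + 16 \cdot 36^{2}} = \frac{1}{9 + 16 \cdot 1296} = \frac{1}{9 + 20736} = \frac{1}{20745}$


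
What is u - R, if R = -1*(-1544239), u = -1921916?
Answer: -3466155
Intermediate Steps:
R = 1544239
u - R = -1921916 - 1*1544239 = -1921916 - 1544239 = -3466155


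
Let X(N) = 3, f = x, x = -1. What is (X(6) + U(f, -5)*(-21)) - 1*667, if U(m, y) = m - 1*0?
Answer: -643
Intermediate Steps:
f = -1
U(m, y) = m (U(m, y) = m + 0 = m)
(X(6) + U(f, -5)*(-21)) - 1*667 = (3 - 1*(-21)) - 1*667 = (3 + 21) - 667 = 24 - 667 = -643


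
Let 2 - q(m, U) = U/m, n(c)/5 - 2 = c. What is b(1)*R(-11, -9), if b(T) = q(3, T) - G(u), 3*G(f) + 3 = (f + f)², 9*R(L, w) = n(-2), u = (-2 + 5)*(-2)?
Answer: 0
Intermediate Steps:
n(c) = 10 + 5*c
q(m, U) = 2 - U/m
u = -6 (u = 3*(-2) = -6)
R(L, w) = 0 (R(L, w) = (10 + 5*(-2))/9 = (10 - 10)/9 = (⅑)*0 = 0)
G(f) = -1 + 4*f²/3 (G(f) = -1 + (f + f)²/3 = -1 + (2*f)²/3 = -1 + (4*f²)/3 = -1 + 4*f²/3)
b(T) = -45 - T/3 (b(T) = (2 - 1*T/3) - (-1 + (4/3)*(-6)²) = (2 - 1*T*⅓) - (-1 + (4/3)*36) = (2 - T/3) - (-1 + 48) = (2 - T/3) - 1*47 = (2 - T/3) - 47 = -45 - T/3)
b(1)*R(-11, -9) = (-45 - ⅓*1)*0 = (-45 - ⅓)*0 = -136/3*0 = 0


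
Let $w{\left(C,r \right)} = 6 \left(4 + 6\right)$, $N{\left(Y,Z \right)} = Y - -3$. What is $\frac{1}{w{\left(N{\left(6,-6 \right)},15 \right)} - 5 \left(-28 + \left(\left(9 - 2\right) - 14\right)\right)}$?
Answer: $\frac{1}{235} \approx 0.0042553$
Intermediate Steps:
$N{\left(Y,Z \right)} = 3 + Y$ ($N{\left(Y,Z \right)} = Y + 3 = 3 + Y$)
$w{\left(C,r \right)} = 60$ ($w{\left(C,r \right)} = 6 \cdot 10 = 60$)
$\frac{1}{w{\left(N{\left(6,-6 \right)},15 \right)} - 5 \left(-28 + \left(\left(9 - 2\right) - 14\right)\right)} = \frac{1}{60 - 5 \left(-28 + \left(\left(9 - 2\right) - 14\right)\right)} = \frac{1}{60 - 5 \left(-28 + \left(7 - 14\right)\right)} = \frac{1}{60 - 5 \left(-28 - 7\right)} = \frac{1}{60 - -175} = \frac{1}{60 + 175} = \frac{1}{235}$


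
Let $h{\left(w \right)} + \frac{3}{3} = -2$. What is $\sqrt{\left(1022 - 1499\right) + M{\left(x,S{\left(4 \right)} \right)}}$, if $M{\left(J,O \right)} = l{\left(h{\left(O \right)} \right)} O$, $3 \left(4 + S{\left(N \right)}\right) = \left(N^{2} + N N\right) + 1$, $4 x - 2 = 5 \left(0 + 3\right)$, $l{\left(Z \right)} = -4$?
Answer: $i \sqrt{505} \approx 22.472 i$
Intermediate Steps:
$h{\left(w \right)} = -3$ ($h{\left(w \right)} = -1 - 2 = -3$)
$x = \frac{17}{4}$ ($x = \frac{1}{2} + \frac{5 \left(0 + 3\right)}{4} = \frac{1}{2} + \frac{5 \cdot 3}{4} = \frac{1}{2} + \frac{1}{4} \cdot 15 = \frac{1}{2} + \frac{15}{4} = \frac{17}{4} \approx 4.25$)
$S{\left(N \right)} = - \frac{11}{3} + \frac{2 N^{2}}{3}$ ($S{\left(N \right)} = -4 + \frac{\left(N^{2} + N N\right) + 1}{3} = -4 + \frac{\left(N^{2} + N^{2}\right) + 1}{3} = -4 + \frac{2 N^{2} + 1}{3} = -4 + \frac{1 + 2 N^{2}}{3} = -4 + \left(\frac{1}{3} + \frac{2 N^{2}}{3}\right) = - \frac{11}{3} + \frac{2 N^{2}}{3}$)
$M{\left(J,O \right)} = - 4 O$
$\sqrt{\left(1022 - 1499\right) + M{\left(x,S{\left(4 \right)} \right)}} = \sqrt{\left(1022 - 1499\right) - 4 \left(- \frac{11}{3} + \frac{2 \cdot 4^{2}}{3}\right)} = \sqrt{\left(1022 - 1499\right) - 4 \left(- \frac{11}{3} + \frac{2}{3} \cdot 16\right)} = \sqrt{-477 - 4 \left(- \frac{11}{3} + \frac{32}{3}\right)} = \sqrt{-477 - 28} = \sqrt{-505} = i \sqrt{505}$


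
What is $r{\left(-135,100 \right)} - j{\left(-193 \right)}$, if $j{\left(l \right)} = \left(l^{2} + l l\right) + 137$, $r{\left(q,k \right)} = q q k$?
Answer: $1747865$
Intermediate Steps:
$r{\left(q,k \right)} = k q^{2}$ ($r{\left(q,k \right)} = q k q = k q^{2}$)
$j{\left(l \right)} = 137 + 2 l^{2}$ ($j{\left(l \right)} = \left(l^{2} + l^{2}\right) + 137 = 2 l^{2} + 137 = 137 + 2 l^{2}$)
$r{\left(-135,100 \right)} - j{\left(-193 \right)} = 100 \left(-135\right)^{2} - \left(137 + 2 \left(-193\right)^{2}\right) = 100 \cdot 18225 - \left(137 + 2 \cdot 37249\right) = 1822500 - \left(137 + 74498\right) = 1822500 - 74635 = 1747865$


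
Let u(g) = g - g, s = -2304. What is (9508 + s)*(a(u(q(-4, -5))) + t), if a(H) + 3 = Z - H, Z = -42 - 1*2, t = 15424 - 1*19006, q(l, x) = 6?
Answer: -26143316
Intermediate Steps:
t = -3582 (t = 15424 - 19006 = -3582)
Z = -44 (Z = -42 - 2 = -44)
u(g) = 0
a(H) = -47 - H (a(H) = -3 + (-44 - H) = -47 - H)
(9508 + s)*(a(u(q(-4, -5))) + t) = (9508 - 2304)*((-47 - 1*0) - 3582) = 7204*((-47 + 0) - 3582) = 7204*(-47 - 3582) = 7204*(-3629) = -26143316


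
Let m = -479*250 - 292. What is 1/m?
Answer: -1/120042 ≈ -8.3304e-6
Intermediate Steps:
m = -120042 (m = -119750 - 292 = -120042)
1/m = 1/(-120042) = -1/120042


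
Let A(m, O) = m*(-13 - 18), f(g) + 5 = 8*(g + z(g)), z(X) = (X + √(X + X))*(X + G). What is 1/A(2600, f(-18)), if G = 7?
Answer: -1/80600 ≈ -1.2407e-5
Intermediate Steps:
z(X) = (7 + X)*(X + √2*√X) (z(X) = (X + √(X + X))*(X + 7) = (X + √(2*X))*(7 + X) = (X + √2*√X)*(7 + X) = (7 + X)*(X + √2*√X))
f(g) = -5 + 8*g² + 64*g + 8*√2*g^(3/2) + 56*√2*√g (f(g) = -5 + 8*(g + (g² + 7*g + √2*g^(3/2) + 7*√2*√g)) = -5 + 8*(g² + 8*g + √2*g^(3/2) + 7*√2*√g) = -5 + (8*g² + 64*g + 8*√2*g^(3/2) + 56*√2*√g) = -5 + 8*g² + 64*g + 8*√2*g^(3/2) + 56*√2*√g)
A(m, O) = -31*m (A(m, O) = m*(-31) = -31*m)
1/A(2600, f(-18)) = 1/(-31*2600) = 1/(-80600) = -1/80600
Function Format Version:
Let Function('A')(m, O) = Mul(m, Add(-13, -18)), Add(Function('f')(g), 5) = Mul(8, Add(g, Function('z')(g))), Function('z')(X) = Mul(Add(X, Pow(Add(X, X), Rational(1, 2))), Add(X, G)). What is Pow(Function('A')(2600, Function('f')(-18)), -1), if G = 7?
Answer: Rational(-1, 80600) ≈ -1.2407e-5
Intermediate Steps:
Function('z')(X) = Mul(Add(7, X), Add(X, Mul(Pow(2, Rational(1, 2)), Pow(X, Rational(1, 2))))) (Function('z')(X) = Mul(Add(X, Pow(Add(X, X), Rational(1, 2))), Add(X, 7)) = Mul(Add(X, Pow(Mul(2, X), Rational(1, 2))), Add(7, X)) = Mul(Add(X, Mul(Pow(2, Rational(1, 2)), Pow(X, Rational(1, 2)))), Add(7, X)) = Mul(Add(7, X), Add(X, Mul(Pow(2, Rational(1, 2)), Pow(X, Rational(1, 2))))))
Function('f')(g) = Add(-5, Mul(8, Pow(g, 2)), Mul(64, g), Mul(8, Pow(2, Rational(1, 2)), Pow(g, Rational(3, 2))), Mul(56, Pow(2, Rational(1, 2)), Pow(g, Rational(1, 2)))) (Function('f')(g) = Add(-5, Mul(8, Add(g, Add(Pow(g, 2), Mul(7, g), Mul(Pow(2, Rational(1, 2)), Pow(g, Rational(3, 2))), Mul(7, Pow(2, Rational(1, 2)), Pow(g, Rational(1, 2))))))) = Add(-5, Mul(8, Add(Pow(g, 2), Mul(8, g), Mul(Pow(2, Rational(1, 2)), Pow(g, Rational(3, 2))), Mul(7, Pow(2, Rational(1, 2)), Pow(g, Rational(1, 2)))))) = Add(-5, Add(Mul(8, Pow(g, 2)), Mul(64, g), Mul(8, Pow(2, Rational(1, 2)), Pow(g, Rational(3, 2))), Mul(56, Pow(2, Rational(1, 2)), Pow(g, Rational(1, 2))))) = Add(-5, Mul(8, Pow(g, 2)), Mul(64, g), Mul(8, Pow(2, Rational(1, 2)), Pow(g, Rational(3, 2))), Mul(56, Pow(2, Rational(1, 2)), Pow(g, Rational(1, 2)))))
Function('A')(m, O) = Mul(-31, m) (Function('A')(m, O) = Mul(m, -31) = Mul(-31, m))
Pow(Function('A')(2600, Function('f')(-18)), -1) = Pow(Mul(-31, 2600), -1) = Pow(-80600, -1) = Rational(-1, 80600)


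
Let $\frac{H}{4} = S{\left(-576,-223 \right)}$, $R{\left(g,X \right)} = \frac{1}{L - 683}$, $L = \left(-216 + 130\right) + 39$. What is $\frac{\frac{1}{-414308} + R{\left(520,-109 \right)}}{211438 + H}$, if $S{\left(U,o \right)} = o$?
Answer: $- \frac{69173}{10613091880440} \approx -6.5177 \cdot 10^{-9}$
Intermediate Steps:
$L = -47$ ($L = -86 + 39 = -47$)
$R{\left(g,X \right)} = - \frac{1}{730}$ ($R{\left(g,X \right)} = \frac{1}{-47 - 683} = \frac{1}{-730} = - \frac{1}{730}$)
$H = -892$ ($H = 4 \left(-223\right) = -892$)
$\frac{\frac{1}{-414308} + R{\left(520,-109 \right)}}{211438 + H} = \frac{\frac{1}{-414308} - \frac{1}{730}}{211438 - 892} = \frac{- \frac{1}{414308} - \frac{1}{730}}{210546} = \left(- \frac{207519}{151222420}\right) \frac{1}{210546} = - \frac{69173}{10613091880440}$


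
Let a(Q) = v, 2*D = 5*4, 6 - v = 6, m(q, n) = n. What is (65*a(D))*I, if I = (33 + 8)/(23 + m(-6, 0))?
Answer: 0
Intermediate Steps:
v = 0 (v = 6 - 1*6 = 6 - 6 = 0)
D = 10 (D = (5*4)/2 = (½)*20 = 10)
a(Q) = 0
I = 41/23 (I = (33 + 8)/(23 + 0) = 41/23 ≈ 1.7826)
(65*a(D))*I = (65*0)*(41/23) = 0*(41/23) = 0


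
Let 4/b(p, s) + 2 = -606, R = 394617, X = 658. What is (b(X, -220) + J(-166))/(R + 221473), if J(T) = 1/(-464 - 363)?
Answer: -979/77444977360 ≈ -1.2641e-8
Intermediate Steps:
b(p, s) = -1/152 (b(p, s) = 4/(-2 - 606) = 4/(-608) = 4*(-1/608) = -1/152)
J(T) = -1/827 (J(T) = 1/(-827) = -1/827)
(b(X, -220) + J(-166))/(R + 221473) = (-1/152 - 1/827)/(394617 + 221473) = -979/125704/616090 = -979/125704*1/616090 = -979/77444977360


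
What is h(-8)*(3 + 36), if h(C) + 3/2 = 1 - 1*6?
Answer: -507/2 ≈ -253.50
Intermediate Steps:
h(C) = -13/2 (h(C) = -3/2 + (1 - 1*6) = -3/2 + (1 - 6) = -3/2 - 5 = -13/2)
h(-8)*(3 + 36) = -13*(3 + 36)/2 = -13/2*39 = -507/2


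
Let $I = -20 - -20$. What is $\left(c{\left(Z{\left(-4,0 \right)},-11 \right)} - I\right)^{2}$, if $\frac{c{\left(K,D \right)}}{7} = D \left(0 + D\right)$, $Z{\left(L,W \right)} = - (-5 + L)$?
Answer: $717409$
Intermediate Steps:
$Z{\left(L,W \right)} = 5 - L$
$c{\left(K,D \right)} = 7 D^{2}$ ($c{\left(K,D \right)} = 7 D \left(0 + D\right) = 7 D D = 7 D^{2}$)
$I = 0$ ($I = -20 + 20 = 0$)
$\left(c{\left(Z{\left(-4,0 \right)},-11 \right)} - I\right)^{2} = \left(7 \left(-11\right)^{2} - 0\right)^{2} = \left(7 \cdot 121 + 0\right)^{2} = \left(847 + 0\right)^{2} = 847^{2} = 717409$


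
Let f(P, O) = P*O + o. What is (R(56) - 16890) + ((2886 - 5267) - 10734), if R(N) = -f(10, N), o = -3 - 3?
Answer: -30559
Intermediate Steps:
o = -6
f(P, O) = -6 + O*P (f(P, O) = P*O - 6 = O*P - 6 = -6 + O*P)
R(N) = 6 - 10*N (R(N) = -(-6 + N*10) = -(-6 + 10*N) = 6 - 10*N)
(R(56) - 16890) + ((2886 - 5267) - 10734) = ((6 - 10*56) - 16890) + ((2886 - 5267) - 10734) = ((6 - 560) - 16890) + (-2381 - 10734) = (-554 - 16890) - 13115 = -17444 - 13115 = -30559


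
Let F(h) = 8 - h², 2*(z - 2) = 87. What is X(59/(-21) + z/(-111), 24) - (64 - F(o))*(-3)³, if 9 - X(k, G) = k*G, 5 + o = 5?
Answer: 413951/259 ≈ 1598.3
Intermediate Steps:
z = 91/2 (z = 2 + (½)*87 = 2 + 87/2 = 91/2 ≈ 45.500)
o = 0 (o = -5 + 5 = 0)
X(k, G) = 9 - G*k (X(k, G) = 9 - k*G = 9 - G*k)
X(59/(-21) + z/(-111), 24) - (64 - F(o))*(-3)³ = (9 - 1*24*(59/(-21) + (91/2)/(-111))) - (64 - (8 - 1*0²))*(-3)³ = (9 - 1*24*(59*(-1/21) + (91/2)*(-1/111))) - (64 - (8 - 1*0))*(-27) = (9 - 1*24*(-59/21 - 91/222)) - (64 - (8 + 0))*(-27) = (9 - 1*24*(-5003/1554)) - (64 - 1*8)*(-27) = (9 + 20012/259) - (64 - 8)*(-27) = 22343/259 - 56*(-27) = 22343/259 - 1*(-1512) = 22343/259 + 1512 = 413951/259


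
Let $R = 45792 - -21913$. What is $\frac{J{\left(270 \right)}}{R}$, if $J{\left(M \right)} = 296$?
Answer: $\frac{296}{67705} \approx 0.0043719$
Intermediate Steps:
$R = 67705$ ($R = 45792 + 21913 = 67705$)
$\frac{J{\left(270 \right)}}{R} = \frac{296}{67705}$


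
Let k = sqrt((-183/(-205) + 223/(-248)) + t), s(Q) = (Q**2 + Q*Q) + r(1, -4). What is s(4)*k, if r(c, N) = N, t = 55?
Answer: 7*sqrt(35535494990)/6355 ≈ 207.64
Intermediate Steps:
s(Q) = -4 + 2*Q**2 (s(Q) = (Q**2 + Q*Q) - 4 = (Q**2 + Q**2) - 4 = 2*Q**2 - 4 = -4 + 2*Q**2)
k = sqrt(35535494990)/25420 (k = sqrt((-183/(-205) + 223/(-248)) + 55) = sqrt((-183*(-1/205) + 223*(-1/248)) + 55) = sqrt((183/205 - 223/248) + 55) = sqrt(-331/50840 + 55) = sqrt(2795869/50840) = sqrt(35535494990)/25420 ≈ 7.4158)
s(4)*k = (-4 + 2*4**2)*(sqrt(35535494990)/25420) = (-4 + 2*16)*(sqrt(35535494990)/25420) = (-4 + 32)*(sqrt(35535494990)/25420) = 28*(sqrt(35535494990)/25420) = 7*sqrt(35535494990)/6355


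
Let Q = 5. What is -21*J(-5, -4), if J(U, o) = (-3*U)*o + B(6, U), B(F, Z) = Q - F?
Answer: 1281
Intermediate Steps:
B(F, Z) = 5 - F
J(U, o) = -1 - 3*U*o (J(U, o) = (-3*U)*o + (5 - 1*6) = -3*U*o + (5 - 6) = -3*U*o - 1 = -1 - 3*U*o)
-21*J(-5, -4) = -21*(-1 - 3*(-5)*(-4)) = -21*(-1 - 60) = -21*(-61) = 1281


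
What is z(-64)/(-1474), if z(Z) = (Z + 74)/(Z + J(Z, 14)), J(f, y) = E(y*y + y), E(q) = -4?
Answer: 5/50116 ≈ 9.9769e-5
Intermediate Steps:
J(f, y) = -4
z(Z) = (74 + Z)/(-4 + Z) (z(Z) = (Z + 74)/(Z - 4) = (74 + Z)/(-4 + Z))
z(-64)/(-1474) = ((74 - 64)/(-4 - 64))/(-1474) = (10/(-68))*(-1/1474) = -1/68*10*(-1/1474) = -5/34*(-1/1474) = 5/50116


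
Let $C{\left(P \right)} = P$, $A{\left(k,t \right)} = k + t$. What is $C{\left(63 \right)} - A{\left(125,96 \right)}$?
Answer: $-158$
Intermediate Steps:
$C{\left(63 \right)} - A{\left(125,96 \right)} = 63 - \left(125 + 96\right) = 63 - 221 = -158$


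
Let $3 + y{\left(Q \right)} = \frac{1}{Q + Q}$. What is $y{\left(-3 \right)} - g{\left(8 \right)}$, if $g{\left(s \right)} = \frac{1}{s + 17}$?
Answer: $- \frac{481}{150} \approx -3.2067$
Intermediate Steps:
$g{\left(s \right)} = \frac{1}{17 + s}$
$y{\left(Q \right)} = -3 + \frac{1}{2 Q}$ ($y{\left(Q \right)} = -3 + \frac{1}{Q + Q} = -3 + \frac{1}{2 Q}$)
$y{\left(-3 \right)} - g{\left(8 \right)} = \left(-3 + \frac{1}{2 \left(-3\right)}\right) - \frac{1}{17 + 8} = \left(-3 + \frac{1}{2} \left(- \frac{1}{3}\right)\right) - \frac{1}{25} = \left(-3 - \frac{1}{6}\right) - \frac{1}{25} = - \frac{19}{6} - \frac{1}{25} = - \frac{481}{150}$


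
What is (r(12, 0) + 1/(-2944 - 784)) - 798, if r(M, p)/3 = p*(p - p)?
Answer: -2974945/3728 ≈ -798.00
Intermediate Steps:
r(M, p) = 0 (r(M, p) = 3*(p*(p - p)) = 3*(p*0) = 3*0 = 0)
(r(12, 0) + 1/(-2944 - 784)) - 798 = (0 + 1/(-2944 - 784)) - 798 = (0 + 1/(-3728)) - 798 = (0 - 1/3728) - 798 = -1/3728 - 798 = -2974945/3728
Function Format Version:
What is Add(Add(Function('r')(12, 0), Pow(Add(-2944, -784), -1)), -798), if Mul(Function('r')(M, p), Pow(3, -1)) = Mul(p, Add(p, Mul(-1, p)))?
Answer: Rational(-2974945, 3728) ≈ -798.00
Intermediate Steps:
Function('r')(M, p) = 0 (Function('r')(M, p) = Mul(3, Mul(p, Add(p, Mul(-1, p)))) = Mul(3, Mul(p, 0)) = Mul(3, 0) = 0)
Add(Add(Function('r')(12, 0), Pow(Add(-2944, -784), -1)), -798) = Add(Add(0, Pow(Add(-2944, -784), -1)), -798) = Add(Add(0, Pow(-3728, -1)), -798) = Add(Add(0, Rational(-1, 3728)), -798) = Add(Rational(-1, 3728), -798) = Rational(-2974945, 3728)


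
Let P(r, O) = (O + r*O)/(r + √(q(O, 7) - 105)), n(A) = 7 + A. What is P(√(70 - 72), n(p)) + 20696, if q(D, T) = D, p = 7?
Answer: 2*(-7*I + 10348*√91 + 10355*√2)/(√2 + √91) ≈ 20698.0 - 1.2781*I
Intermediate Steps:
P(r, O) = (O + O*r)/(r + √(-105 + O)) (P(r, O) = (O + r*O)/(r + √(O - 105)) = (O + O*r)/(r + √(-105 + O)))
P(√(70 - 72), n(p)) + 20696 = (7 + 7)*(1 + √(70 - 72))/(√(70 - 72) + √(-105 + (7 + 7))) + 20696 = 14*(1 + √(-2))/(√(-2) + √(-105 + 14)) + 20696 = 14*(1 + I*√2)/(I*√2 + √(-91)) + 20696 = 14*(1 + I*√2)/(I*√2 + I*√91) + 20696 = 20696 + 14*(1 + I*√2)/(I*√2 + I*√91)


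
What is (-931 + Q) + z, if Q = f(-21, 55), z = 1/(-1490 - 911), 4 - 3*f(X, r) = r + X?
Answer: -2259342/2401 ≈ -941.00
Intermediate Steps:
f(X, r) = 4/3 - X/3 - r/3 (f(X, r) = 4/3 - (r + X)/3 = 4/3 - (X + r)/3 = 4/3 + (-X/3 - r/3) = 4/3 - X/3 - r/3)
z = -1/2401 (z = 1/(-2401) = -1/2401 ≈ -0.00041649)
Q = -10 (Q = 4/3 - ⅓*(-21) - ⅓*55 = 4/3 + 7 - 55/3 = -10)
(-931 + Q) + z = (-931 - 10) - 1/2401 = -941 - 1/2401 = -2259342/2401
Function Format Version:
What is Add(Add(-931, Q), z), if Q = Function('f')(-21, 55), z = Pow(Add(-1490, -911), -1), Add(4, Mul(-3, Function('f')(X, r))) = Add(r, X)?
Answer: Rational(-2259342, 2401) ≈ -941.00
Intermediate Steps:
Function('f')(X, r) = Add(Rational(4, 3), Mul(Rational(-1, 3), X), Mul(Rational(-1, 3), r)) (Function('f')(X, r) = Add(Rational(4, 3), Mul(Rational(-1, 3), Add(r, X))) = Add(Rational(4, 3), Mul(Rational(-1, 3), Add(X, r))) = Add(Rational(4, 3), Add(Mul(Rational(-1, 3), X), Mul(Rational(-1, 3), r))) = Add(Rational(4, 3), Mul(Rational(-1, 3), X), Mul(Rational(-1, 3), r)))
z = Rational(-1, 2401) (z = Pow(-2401, -1) = Rational(-1, 2401) ≈ -0.00041649)
Q = -10 (Q = Add(Rational(4, 3), Mul(Rational(-1, 3), -21), Mul(Rational(-1, 3), 55)) = Add(Rational(4, 3), 7, Rational(-55, 3)) = -10)
Add(Add(-931, Q), z) = Add(Add(-931, -10), Rational(-1, 2401)) = Add(-941, Rational(-1, 2401)) = Rational(-2259342, 2401)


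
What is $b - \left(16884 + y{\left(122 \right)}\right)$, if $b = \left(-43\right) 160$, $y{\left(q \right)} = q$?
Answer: $-23886$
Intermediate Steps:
$b = -6880$
$b - \left(16884 + y{\left(122 \right)}\right) = -6880 - 17006 = -23886$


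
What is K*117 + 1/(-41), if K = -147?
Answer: -705160/41 ≈ -17199.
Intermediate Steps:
K*117 + 1/(-41) = -147*117 + 1/(-41) = -17199 - 1/41 = -705160/41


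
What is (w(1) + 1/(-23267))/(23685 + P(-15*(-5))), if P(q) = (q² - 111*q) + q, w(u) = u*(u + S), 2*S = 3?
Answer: 116333/980006040 ≈ 0.00011871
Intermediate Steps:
S = 3/2 (S = (½)*3 = 3/2 ≈ 1.5000)
w(u) = u*(3/2 + u) (w(u) = u*(u + 3/2) = u*(3/2 + u))
P(q) = q² - 110*q
(w(1) + 1/(-23267))/(23685 + P(-15*(-5))) = ((½)*1*(3 + 2*1) + 1/(-23267))/(23685 + (-15*(-5))*(-110 - 15*(-5))) = ((½)*1*(3 + 2) - 1/23267)/(23685 + 75*(-110 + 75)) = ((½)*1*5 - 1/23267)/(23685 + 75*(-35)) = (5/2 - 1/23267)/(23685 - 2625) = (116333/46534)/21060 = (116333/46534)*(1/21060) = 116333/980006040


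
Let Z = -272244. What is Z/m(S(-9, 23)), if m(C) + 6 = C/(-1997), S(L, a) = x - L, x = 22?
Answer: 543671268/12013 ≈ 45257.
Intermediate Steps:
S(L, a) = 22 - L
m(C) = -6 - C/1997 (m(C) = -6 + C/(-1997) = -6 + C*(-1/1997) = -6 - C/1997)
Z/m(S(-9, 23)) = -272244/(-6 - (22 - 1*(-9))/1997) = -272244/(-6 - (22 + 9)/1997) = -272244/(-6 - 1/1997*31) = -272244/(-6 - 31/1997) = -272244/(-12013/1997) = -272244*(-1997/12013) = 543671268/12013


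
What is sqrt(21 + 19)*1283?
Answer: 2566*sqrt(10) ≈ 8114.4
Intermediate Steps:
sqrt(21 + 19)*1283 = sqrt(40)*1283 = (2*sqrt(10))*1283 = 2566*sqrt(10)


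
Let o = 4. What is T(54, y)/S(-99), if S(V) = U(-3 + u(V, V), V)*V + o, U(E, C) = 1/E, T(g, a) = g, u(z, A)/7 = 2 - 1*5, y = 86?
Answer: 432/65 ≈ 6.6462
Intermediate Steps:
u(z, A) = -21 (u(z, A) = 7*(2 - 1*5) = 7*(2 - 5) = 7*(-3) = -21)
S(V) = 4 - V/24 (S(V) = V/(-3 - 21) + 4 = V/(-24) + 4 = -V/24 + 4 = 4 - V/24)
T(54, y)/S(-99) = 54/(4 - 1/24*(-99)) = 54/(4 + 33/8) = 54/(65/8) = 54*(8/65) = 432/65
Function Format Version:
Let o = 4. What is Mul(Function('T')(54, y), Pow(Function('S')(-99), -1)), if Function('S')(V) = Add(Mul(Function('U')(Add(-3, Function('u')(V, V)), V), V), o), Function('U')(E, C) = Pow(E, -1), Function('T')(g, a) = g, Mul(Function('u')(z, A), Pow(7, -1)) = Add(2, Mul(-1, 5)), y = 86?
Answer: Rational(432, 65) ≈ 6.6462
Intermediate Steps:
Function('u')(z, A) = -21 (Function('u')(z, A) = Mul(7, Add(2, Mul(-1, 5))) = Mul(7, Add(2, -5)) = Mul(7, -3) = -21)
Function('S')(V) = Add(4, Mul(Rational(-1, 24), V)) (Function('S')(V) = Add(Mul(Pow(Add(-3, -21), -1), V), 4) = Add(Mul(Pow(-24, -1), V), 4) = Add(Mul(Rational(-1, 24), V), 4) = Add(4, Mul(Rational(-1, 24), V)))
Mul(Function('T')(54, y), Pow(Function('S')(-99), -1)) = Mul(54, Pow(Add(4, Mul(Rational(-1, 24), -99)), -1)) = Mul(54, Pow(Add(4, Rational(33, 8)), -1)) = Mul(54, Pow(Rational(65, 8), -1)) = Mul(54, Rational(8, 65)) = Rational(432, 65)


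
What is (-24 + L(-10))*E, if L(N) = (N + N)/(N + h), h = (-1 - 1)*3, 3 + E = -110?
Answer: 10283/4 ≈ 2570.8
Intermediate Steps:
E = -113 (E = -3 - 110 = -113)
h = -6 (h = -2*3 = -6)
L(N) = 2*N/(-6 + N) (L(N) = (N + N)/(N - 6) = (2*N)/(-6 + N) = 2*N/(-6 + N))
(-24 + L(-10))*E = (-24 + 2*(-10)/(-6 - 10))*(-113) = (-24 + 2*(-10)/(-16))*(-113) = (-24 + 2*(-10)*(-1/16))*(-113) = (-24 + 5/4)*(-113) = -91/4*(-113) = 10283/4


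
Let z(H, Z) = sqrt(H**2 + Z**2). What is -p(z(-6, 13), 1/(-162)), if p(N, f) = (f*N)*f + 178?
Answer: -178 - sqrt(205)/26244 ≈ -178.00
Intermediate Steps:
p(N, f) = 178 + N*f**2 (p(N, f) = (N*f)*f + 178 = N*f**2 + 178 = 178 + N*f**2)
-p(z(-6, 13), 1/(-162)) = -(178 + sqrt((-6)**2 + 13**2)*(1/(-162))**2) = -(178 + sqrt(36 + 169)*(-1/162)**2) = -(178 + sqrt(205)*(1/26244)) = -(178 + sqrt(205)/26244) = -178 - sqrt(205)/26244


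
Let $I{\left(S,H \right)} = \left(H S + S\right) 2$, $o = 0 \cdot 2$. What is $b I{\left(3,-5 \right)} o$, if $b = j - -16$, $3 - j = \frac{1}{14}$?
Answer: $0$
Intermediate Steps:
$o = 0$
$j = \frac{41}{14}$ ($j = 3 - \frac{1}{14} = \frac{41}{14} \approx 2.9286$)
$I{\left(S,H \right)} = 2 S + 2 H S$ ($I{\left(S,H \right)} = \left(S + H S\right) 2 = 2 S + 2 H S$)
$b = \frac{265}{14}$ ($b = \frac{41}{14} - -16 = \frac{41}{14} + 16 = \frac{265}{14} \approx 18.929$)
$b I{\left(3,-5 \right)} o = \frac{265 \cdot 2 \cdot 3 \left(1 - 5\right)}{14} \cdot 0 = \frac{265 \cdot 2 \cdot 3 \left(-4\right)}{14} \cdot 0 = \frac{265}{14} \left(-24\right) 0 = \left(- \frac{3180}{7}\right) 0 = 0$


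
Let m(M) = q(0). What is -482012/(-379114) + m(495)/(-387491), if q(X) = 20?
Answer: 93383864806/73451631487 ≈ 1.2714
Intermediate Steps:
m(M) = 20
-482012/(-379114) + m(495)/(-387491) = -482012/(-379114) + 20/(-387491) = -482012*(-1/379114) + 20*(-1/387491) = 241006/189557 - 20/387491 = 93383864806/73451631487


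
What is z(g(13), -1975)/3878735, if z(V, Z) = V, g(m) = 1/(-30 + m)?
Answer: -1/65938495 ≈ -1.5166e-8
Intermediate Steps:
z(g(13), -1975)/3878735 = 1/((-30 + 13)*3878735) = (1/3878735)/(-17) = -1/17*1/3878735 = -1/65938495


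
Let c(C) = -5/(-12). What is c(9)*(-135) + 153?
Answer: 387/4 ≈ 96.750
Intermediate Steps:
c(C) = 5/12 (c(C) = -5*(-1/12) = 5/12)
c(9)*(-135) + 153 = (5/12)*(-135) + 153 = -225/4 + 153 = 387/4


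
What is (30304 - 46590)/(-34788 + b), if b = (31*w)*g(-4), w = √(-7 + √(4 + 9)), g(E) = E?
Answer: 16286/(34788 + 124*I*√(7 - √13)) ≈ 0.46813 - 0.0030743*I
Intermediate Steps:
w = √(-7 + √13) ≈ 1.8424*I
b = -124*√(-7 + √13) (b = (31*√(-7 + √13))*(-4) = -124*√(-7 + √13) ≈ -228.46*I)
(30304 - 46590)/(-34788 + b) = (30304 - 46590)/(-34788 - 124*I*√(7 - √13)) = -16286/(-34788 - 124*I*√(7 - √13))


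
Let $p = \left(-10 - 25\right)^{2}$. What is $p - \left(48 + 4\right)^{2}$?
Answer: $-1479$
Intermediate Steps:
$p = 1225$ ($p = \left(-35\right)^{2} = 1225$)
$p - \left(48 + 4\right)^{2} = 1225 - \left(48 + 4\right)^{2} = 1225 - 52^{2} = 1225 - 2704 = -1479$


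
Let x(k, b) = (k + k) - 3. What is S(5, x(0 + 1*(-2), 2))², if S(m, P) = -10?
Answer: 100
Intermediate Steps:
x(k, b) = -3 + 2*k (x(k, b) = 2*k - 3 = -3 + 2*k)
S(5, x(0 + 1*(-2), 2))² = (-10)² = 100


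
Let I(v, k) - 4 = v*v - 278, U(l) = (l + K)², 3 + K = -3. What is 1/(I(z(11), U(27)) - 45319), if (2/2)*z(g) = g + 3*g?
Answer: -1/43657 ≈ -2.2906e-5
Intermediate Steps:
K = -6 (K = -3 - 3 = -6)
z(g) = 4*g (z(g) = g + 3*g = 4*g)
U(l) = (-6 + l)² (U(l) = (l - 6)² = (-6 + l)²)
I(v, k) = -274 + v² (I(v, k) = 4 + (v*v - 278) = 4 + (v² - 278) = 4 + (-278 + v²) = -274 + v²)
1/(I(z(11), U(27)) - 45319) = 1/((-274 + (4*11)²) - 45319) = 1/((-274 + 44²) - 45319) = 1/((-274 + 1936) - 45319) = 1/(1662 - 45319) = 1/(-43657) = -1/43657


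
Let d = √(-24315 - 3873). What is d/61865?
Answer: 18*I*√87/61865 ≈ 0.0027139*I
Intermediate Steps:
d = 18*I*√87 (d = √(-28188) = 18*I*√87 ≈ 167.89*I)
d/61865 = (18*I*√87)/61865 = (18*I*√87)*(1/61865) = 18*I*√87/61865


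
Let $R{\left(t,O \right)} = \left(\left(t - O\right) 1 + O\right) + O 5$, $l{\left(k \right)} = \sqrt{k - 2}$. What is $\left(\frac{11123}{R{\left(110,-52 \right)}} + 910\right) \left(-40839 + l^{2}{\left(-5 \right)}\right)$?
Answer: $- \frac{2560574471}{75} \approx -3.4141 \cdot 10^{7}$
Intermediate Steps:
$l{\left(k \right)} = \sqrt{-2 + k}$
$R{\left(t,O \right)} = t + 5 O$ ($R{\left(t,O \right)} = \left(\left(t - O\right) + O\right) + 5 O = t + 5 O$)
$\left(\frac{11123}{R{\left(110,-52 \right)}} + 910\right) \left(-40839 + l^{2}{\left(-5 \right)}\right) = \left(\frac{11123}{110 + 5 \left(-52\right)} + 910\right) \left(-40839 + \left(\sqrt{-2 - 5}\right)^{2}\right) = \left(\frac{11123}{110 - 260} + 910\right) \left(-40839 + \left(\sqrt{-7}\right)^{2}\right) = \left(\frac{11123}{-150} + 910\right) \left(-40839 + \left(i \sqrt{7}\right)^{2}\right) = \left(11123 \left(- \frac{1}{150}\right) + 910\right) \left(-40839 - 7\right) = \left(- \frac{11123}{150} + 910\right) \left(-40846\right) = \frac{125377}{150} \left(-40846\right) = - \frac{2560574471}{75}$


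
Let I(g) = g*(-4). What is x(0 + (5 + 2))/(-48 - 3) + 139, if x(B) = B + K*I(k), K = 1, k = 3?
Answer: 7094/51 ≈ 139.10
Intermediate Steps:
I(g) = -4*g
x(B) = -12 + B (x(B) = B + 1*(-4*3) = B + 1*(-12) = B - 12 = -12 + B)
x(0 + (5 + 2))/(-48 - 3) + 139 = (-12 + (0 + (5 + 2)))/(-48 - 3) + 139 = (-12 + (0 + 7))/(-51) + 139 = -(-12 + 7)/51 + 139 = -1/51*(-5) + 139 = 5/51 + 139 = 7094/51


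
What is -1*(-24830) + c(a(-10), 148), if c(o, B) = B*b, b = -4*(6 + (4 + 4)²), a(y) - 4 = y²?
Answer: -16610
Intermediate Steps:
a(y) = 4 + y²
b = -280 (b = -4*(6 + 8²) = -4*(6 + 64) = -4*70 = -280)
c(o, B) = -280*B (c(o, B) = B*(-280) = -280*B)
-1*(-24830) + c(a(-10), 148) = -1*(-24830) - 280*148 = 24830 - 41440 = -16610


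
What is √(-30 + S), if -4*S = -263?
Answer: √143/2 ≈ 5.9791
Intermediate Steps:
S = 263/4 (S = -¼*(-263) = 263/4 ≈ 65.750)
√(-30 + S) = √(-30 + 263/4) = √(143/4) = √143/2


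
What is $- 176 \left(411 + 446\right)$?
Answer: $-150832$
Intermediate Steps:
$- 176 \left(411 + 446\right) = \left(-176\right) 857 = -150832$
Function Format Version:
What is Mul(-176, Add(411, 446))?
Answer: -150832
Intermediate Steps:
Mul(-176, Add(411, 446)) = Mul(-176, 857) = -150832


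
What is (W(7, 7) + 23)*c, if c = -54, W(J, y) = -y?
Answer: -864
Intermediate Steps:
(W(7, 7) + 23)*c = (-1*7 + 23)*(-54) = (-7 + 23)*(-54) = 16*(-54) = -864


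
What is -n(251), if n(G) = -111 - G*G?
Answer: 63112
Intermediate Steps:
n(G) = -111 - G²
-n(251) = -(-111 - 1*251²) = -(-111 - 1*63001) = -(-111 - 63001) = -1*(-63112) = 63112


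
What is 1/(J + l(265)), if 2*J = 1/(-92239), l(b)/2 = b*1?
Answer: 184478/97773339 ≈ 0.0018868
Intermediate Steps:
l(b) = 2*b (l(b) = 2*(b*1) = 2*b)
J = -1/184478 (J = (½)/(-92239) = (½)*(-1/92239) = -1/184478 ≈ -5.4207e-6)
1/(J + l(265)) = 1/(-1/184478 + 2*265) = 1/(-1/184478 + 530) = 1/(97773339/184478) = 184478/97773339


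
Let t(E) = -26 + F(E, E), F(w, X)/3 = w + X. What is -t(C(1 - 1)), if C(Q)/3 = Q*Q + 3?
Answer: -28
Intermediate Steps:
C(Q) = 9 + 3*Q² (C(Q) = 3*(Q*Q + 3) = 3*(Q² + 3) = 3*(3 + Q²) = 9 + 3*Q²)
F(w, X) = 3*X + 3*w (F(w, X) = 3*(w + X) = 3*(X + w) = 3*X + 3*w)
t(E) = -26 + 6*E (t(E) = -26 + (3*E + 3*E) = -26 + 6*E)
-t(C(1 - 1)) = -(-26 + 6*(9 + 3*(1 - 1)²)) = -(-26 + 6*(9 + 3*0²)) = -(-26 + 6*(9 + 3*0)) = -(-26 + 6*(9 + 0)) = -(-26 + 6*9) = -(-26 + 54) = -1*28 = -28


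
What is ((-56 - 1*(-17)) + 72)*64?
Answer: 2112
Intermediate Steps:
((-56 - 1*(-17)) + 72)*64 = ((-56 + 17) + 72)*64 = (-39 + 72)*64 = 33*64 = 2112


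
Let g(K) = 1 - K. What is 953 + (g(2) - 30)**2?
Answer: 1914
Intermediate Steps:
953 + (g(2) - 30)**2 = 953 + ((1 - 1*2) - 30)**2 = 953 + ((1 - 2) - 30)**2 = 953 + (-1 - 30)**2 = 953 + (-31)**2 = 953 + 961 = 1914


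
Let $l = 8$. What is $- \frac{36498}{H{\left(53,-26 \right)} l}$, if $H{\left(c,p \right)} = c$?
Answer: $- \frac{18249}{212} \approx -86.08$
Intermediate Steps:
$- \frac{36498}{H{\left(53,-26 \right)} l} = - \frac{36498}{53 \cdot 8} = - \frac{36498}{424} = \left(-36498\right) \frac{1}{424} = - \frac{18249}{212}$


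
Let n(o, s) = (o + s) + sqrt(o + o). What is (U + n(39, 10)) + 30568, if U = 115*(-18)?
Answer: 28547 + sqrt(78) ≈ 28556.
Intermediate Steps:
U = -2070
n(o, s) = o + s + sqrt(2)*sqrt(o) (n(o, s) = (o + s) + sqrt(2*o) = (o + s) + sqrt(2)*sqrt(o) = o + s + sqrt(2)*sqrt(o))
(U + n(39, 10)) + 30568 = (-2070 + (39 + 10 + sqrt(2)*sqrt(39))) + 30568 = (-2070 + (39 + 10 + sqrt(78))) + 30568 = (-2070 + (49 + sqrt(78))) + 30568 = (-2021 + sqrt(78)) + 30568 = 28547 + sqrt(78)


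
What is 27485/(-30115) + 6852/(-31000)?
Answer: -52919149/46678250 ≈ -1.1337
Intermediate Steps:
27485/(-30115) + 6852/(-31000) = 27485*(-1/30115) + 6852*(-1/31000) = -5497/6023 - 1713/7750 = -52919149/46678250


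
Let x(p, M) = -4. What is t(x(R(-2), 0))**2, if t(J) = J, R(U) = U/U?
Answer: 16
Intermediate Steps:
R(U) = 1
t(x(R(-2), 0))**2 = (-4)**2 = 16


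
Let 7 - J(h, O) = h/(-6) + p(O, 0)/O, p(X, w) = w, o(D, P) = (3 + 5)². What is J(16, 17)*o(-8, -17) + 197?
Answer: 2447/3 ≈ 815.67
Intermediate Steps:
o(D, P) = 64 (o(D, P) = 8² = 64)
J(h, O) = 7 + h/6 (J(h, O) = 7 - (h/(-6) + 0/O) = 7 - (h*(-⅙) + 0) = 7 - (-h/6 + 0) = 7 - (-1)*h/6 = 7 + h/6)
J(16, 17)*o(-8, -17) + 197 = (7 + (⅙)*16)*64 + 197 = (7 + 8/3)*64 + 197 = (29/3)*64 + 197 = 1856/3 + 197 = 2447/3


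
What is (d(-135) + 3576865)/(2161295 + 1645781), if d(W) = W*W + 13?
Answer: 3595103/3807076 ≈ 0.94432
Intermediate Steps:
d(W) = 13 + W**2 (d(W) = W**2 + 13 = 13 + W**2)
(d(-135) + 3576865)/(2161295 + 1645781) = ((13 + (-135)**2) + 3576865)/(2161295 + 1645781) = ((13 + 18225) + 3576865)/3807076 = (18238 + 3576865)*(1/3807076) = 3595103*(1/3807076) = 3595103/3807076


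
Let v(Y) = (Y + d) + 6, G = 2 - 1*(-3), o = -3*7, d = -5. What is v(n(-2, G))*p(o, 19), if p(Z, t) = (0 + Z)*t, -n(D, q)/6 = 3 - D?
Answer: 11571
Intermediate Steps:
o = -21
G = 5 (G = 2 + 3 = 5)
n(D, q) = -18 + 6*D (n(D, q) = -6*(3 - D) = -18 + 6*D)
p(Z, t) = Z*t
v(Y) = 1 + Y (v(Y) = (Y - 5) + 6 = (-5 + Y) + 6 = 1 + Y)
v(n(-2, G))*p(o, 19) = (1 + (-18 + 6*(-2)))*(-21*19) = (1 + (-18 - 12))*(-399) = (1 - 30)*(-399) = -29*(-399) = 11571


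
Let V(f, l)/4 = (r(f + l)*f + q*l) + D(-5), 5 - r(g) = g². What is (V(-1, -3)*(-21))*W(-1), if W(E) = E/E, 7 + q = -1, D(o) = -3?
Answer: -2688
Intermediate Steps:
q = -8 (q = -7 - 1 = -8)
r(g) = 5 - g²
V(f, l) = -12 - 32*l + 4*f*(5 - (f + l)²) (V(f, l) = 4*(((5 - (f + l)²)*f - 8*l) - 3) = 4*((f*(5 - (f + l)²) - 8*l) - 3) = 4*((-8*l + f*(5 - (f + l)²)) - 3) = 4*(-3 - 8*l + f*(5 - (f + l)²)) = -12 - 32*l + 4*f*(5 - (f + l)²))
W(E) = 1
(V(-1, -3)*(-21))*W(-1) = ((-12 - 32*(-3) - 4*(-1)*(-5 + (-1 - 3)²))*(-21))*1 = ((-12 + 96 - 4*(-1)*(-5 + (-4)²))*(-21))*1 = ((-12 + 96 - 4*(-1)*(-5 + 16))*(-21))*1 = ((-12 + 96 - 4*(-1)*11)*(-21))*1 = ((-12 + 96 + 44)*(-21))*1 = (128*(-21))*1 = -2688*1 = -2688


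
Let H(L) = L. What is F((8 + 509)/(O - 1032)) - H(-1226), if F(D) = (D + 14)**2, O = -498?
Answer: 3306878809/2340900 ≈ 1412.7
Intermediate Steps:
F(D) = (14 + D)**2
F((8 + 509)/(O - 1032)) - H(-1226) = (14 + (8 + 509)/(-498 - 1032))**2 - 1*(-1226) = (14 + 517/(-1530))**2 + 1226 = (14 + 517*(-1/1530))**2 + 1226 = (14 - 517/1530)**2 + 1226 = (20903/1530)**2 + 1226 = 436935409/2340900 + 1226 = 3306878809/2340900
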